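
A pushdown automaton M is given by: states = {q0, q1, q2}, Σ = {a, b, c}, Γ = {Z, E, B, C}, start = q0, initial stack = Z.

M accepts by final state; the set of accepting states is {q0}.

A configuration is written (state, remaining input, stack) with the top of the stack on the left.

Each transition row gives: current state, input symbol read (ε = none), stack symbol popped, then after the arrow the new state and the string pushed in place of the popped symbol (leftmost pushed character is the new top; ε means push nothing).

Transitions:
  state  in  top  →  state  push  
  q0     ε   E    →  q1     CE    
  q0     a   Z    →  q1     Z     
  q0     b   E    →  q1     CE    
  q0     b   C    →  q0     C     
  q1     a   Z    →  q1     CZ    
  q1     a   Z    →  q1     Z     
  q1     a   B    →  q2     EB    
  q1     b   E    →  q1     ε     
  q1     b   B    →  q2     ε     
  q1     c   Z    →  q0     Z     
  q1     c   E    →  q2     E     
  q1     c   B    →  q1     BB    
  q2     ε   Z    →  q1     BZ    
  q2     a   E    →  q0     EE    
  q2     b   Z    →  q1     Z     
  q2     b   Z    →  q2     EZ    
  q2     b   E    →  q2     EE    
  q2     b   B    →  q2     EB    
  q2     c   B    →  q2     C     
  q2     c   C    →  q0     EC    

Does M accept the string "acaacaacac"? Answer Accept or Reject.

One accepting computation: (q0, acaacaacac, Z) ⊢ (q1, caacaacac, Z) ⊢ (q0, aacaacac, Z) ⊢ (q1, acaacac, Z) ⊢ (q1, caacac, Z) ⊢ (q0, aacac, Z) ⊢ (q1, acac, Z) ⊢ (q1, cac, Z) ⊢ (q0, ac, Z) ⊢ (q1, c, Z) ⊢ (q0, ε, Z)
All input consumed and state q0 ∈ F.

Accept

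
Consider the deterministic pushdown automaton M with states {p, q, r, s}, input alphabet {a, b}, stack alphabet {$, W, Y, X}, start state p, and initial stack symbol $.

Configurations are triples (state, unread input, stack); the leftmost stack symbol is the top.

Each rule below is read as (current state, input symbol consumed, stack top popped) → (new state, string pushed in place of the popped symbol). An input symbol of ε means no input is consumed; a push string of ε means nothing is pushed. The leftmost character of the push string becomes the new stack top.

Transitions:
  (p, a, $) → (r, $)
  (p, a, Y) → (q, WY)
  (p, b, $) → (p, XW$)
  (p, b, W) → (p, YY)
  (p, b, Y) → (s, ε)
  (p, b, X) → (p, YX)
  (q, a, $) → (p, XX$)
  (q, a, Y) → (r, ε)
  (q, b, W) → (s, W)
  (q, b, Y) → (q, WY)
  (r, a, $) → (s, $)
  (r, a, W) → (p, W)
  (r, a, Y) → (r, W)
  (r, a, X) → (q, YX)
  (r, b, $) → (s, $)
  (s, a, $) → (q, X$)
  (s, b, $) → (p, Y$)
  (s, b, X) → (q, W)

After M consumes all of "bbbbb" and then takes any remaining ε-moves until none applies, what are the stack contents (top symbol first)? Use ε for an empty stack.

(p, bbbbb, $) ⊢ (p, bbbb, XW$) ⊢ (p, bbb, YXW$) ⊢ (s, bb, XW$) ⊢ (q, b, WW$) ⊢ (s, ε, WW$)
All input consumed in state s with stack WW$.

WW$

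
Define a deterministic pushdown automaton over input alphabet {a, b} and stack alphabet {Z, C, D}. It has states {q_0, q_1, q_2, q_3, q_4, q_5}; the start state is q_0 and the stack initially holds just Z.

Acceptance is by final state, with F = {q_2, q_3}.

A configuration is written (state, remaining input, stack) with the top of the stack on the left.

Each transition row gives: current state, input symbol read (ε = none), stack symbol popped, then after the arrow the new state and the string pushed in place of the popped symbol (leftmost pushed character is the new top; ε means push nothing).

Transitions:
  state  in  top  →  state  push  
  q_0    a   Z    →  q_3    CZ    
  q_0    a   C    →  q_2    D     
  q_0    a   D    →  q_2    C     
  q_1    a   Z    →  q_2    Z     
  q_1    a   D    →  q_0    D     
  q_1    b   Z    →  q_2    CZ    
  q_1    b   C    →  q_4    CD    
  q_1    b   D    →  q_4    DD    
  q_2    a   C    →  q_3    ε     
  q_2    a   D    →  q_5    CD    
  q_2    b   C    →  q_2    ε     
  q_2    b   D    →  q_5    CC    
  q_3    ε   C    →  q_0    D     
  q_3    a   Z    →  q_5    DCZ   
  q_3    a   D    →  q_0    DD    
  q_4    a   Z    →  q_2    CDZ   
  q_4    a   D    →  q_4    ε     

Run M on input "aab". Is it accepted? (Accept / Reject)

Accept

(q_0, aab, Z)
  read a, top Z: go to q_3, push CZ → (q_3, ab, CZ)
  ε-move, top C: go to q_0, push D → (q_0, ab, DZ)
  read a, top D: go to q_2, push C → (q_2, b, CZ)
  read b, top C: go to q_2, push ε → (q_2, ε, Z)
All input consumed; state q_2 ∈ F.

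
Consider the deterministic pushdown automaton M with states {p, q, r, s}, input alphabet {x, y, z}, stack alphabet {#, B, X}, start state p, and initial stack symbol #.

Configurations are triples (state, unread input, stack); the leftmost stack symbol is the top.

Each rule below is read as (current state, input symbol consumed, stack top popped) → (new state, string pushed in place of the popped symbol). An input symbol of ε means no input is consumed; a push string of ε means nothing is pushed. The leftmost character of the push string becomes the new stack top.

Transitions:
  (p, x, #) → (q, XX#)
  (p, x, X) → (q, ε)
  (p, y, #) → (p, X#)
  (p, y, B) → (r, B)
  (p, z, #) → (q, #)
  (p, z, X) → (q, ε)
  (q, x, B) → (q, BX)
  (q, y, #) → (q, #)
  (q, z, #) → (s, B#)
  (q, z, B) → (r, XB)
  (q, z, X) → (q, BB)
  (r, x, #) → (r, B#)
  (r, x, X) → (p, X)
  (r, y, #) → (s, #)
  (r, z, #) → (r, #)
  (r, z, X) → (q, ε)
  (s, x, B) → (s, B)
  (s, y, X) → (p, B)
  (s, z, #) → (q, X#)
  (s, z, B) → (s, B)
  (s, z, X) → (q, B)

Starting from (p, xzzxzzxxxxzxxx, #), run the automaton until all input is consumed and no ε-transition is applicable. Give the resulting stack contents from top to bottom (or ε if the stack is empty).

(p, xzzxzzxxxxzxxx, #) ⊢ (q, zzxzzxxxxzxxx, XX#) ⊢ (q, zxzzxxxxzxxx, BBX#) ⊢ (r, xzzxxxxzxxx, XBBX#) ⊢ (p, zzxxxxzxxx, XBBX#) ⊢ (q, zxxxxzxxx, BBX#) ⊢ (r, xxxxzxxx, XBBX#) ⊢ (p, xxxzxxx, XBBX#) ⊢ (q, xxzxxx, BBX#) ⊢ (q, xzxxx, BXBX#) ⊢ (q, zxxx, BXXBX#) ⊢ (r, xxx, XBXXBX#) ⊢ (p, xx, XBXXBX#) ⊢ (q, x, BXXBX#) ⊢ (q, ε, BXXXBX#)
All input consumed in state q with stack BXXXBX#.

BXXXBX#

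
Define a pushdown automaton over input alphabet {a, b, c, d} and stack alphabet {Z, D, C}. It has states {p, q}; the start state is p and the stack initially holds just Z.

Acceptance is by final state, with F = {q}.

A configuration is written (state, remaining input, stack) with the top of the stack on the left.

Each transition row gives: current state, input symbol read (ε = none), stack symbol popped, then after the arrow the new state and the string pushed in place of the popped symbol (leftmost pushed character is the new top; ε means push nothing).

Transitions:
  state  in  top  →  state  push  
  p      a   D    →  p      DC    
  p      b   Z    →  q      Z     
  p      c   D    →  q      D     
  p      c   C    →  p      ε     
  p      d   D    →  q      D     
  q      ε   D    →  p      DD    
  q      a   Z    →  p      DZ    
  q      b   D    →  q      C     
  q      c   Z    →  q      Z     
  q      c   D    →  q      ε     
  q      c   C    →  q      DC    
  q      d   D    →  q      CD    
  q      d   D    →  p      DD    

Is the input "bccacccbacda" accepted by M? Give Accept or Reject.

No computation consumes all input and reaches a final state.

Reject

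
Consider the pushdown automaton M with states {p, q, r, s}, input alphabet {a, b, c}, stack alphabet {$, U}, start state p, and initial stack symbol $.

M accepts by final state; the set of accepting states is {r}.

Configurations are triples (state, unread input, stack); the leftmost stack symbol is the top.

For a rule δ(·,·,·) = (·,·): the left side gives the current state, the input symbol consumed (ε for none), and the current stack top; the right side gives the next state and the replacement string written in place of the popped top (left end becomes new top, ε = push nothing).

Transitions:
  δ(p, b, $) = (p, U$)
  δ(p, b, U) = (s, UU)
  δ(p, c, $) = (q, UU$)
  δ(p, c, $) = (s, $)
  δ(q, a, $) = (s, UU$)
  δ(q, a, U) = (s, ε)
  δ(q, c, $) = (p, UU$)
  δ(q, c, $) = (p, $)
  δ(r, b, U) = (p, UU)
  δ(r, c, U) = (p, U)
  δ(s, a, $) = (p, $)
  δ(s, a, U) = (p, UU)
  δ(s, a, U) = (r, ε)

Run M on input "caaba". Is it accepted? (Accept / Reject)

One accepting computation: (p, caaba, $) ⊢ (q, aaba, UU$) ⊢ (s, aba, U$) ⊢ (p, ba, UU$) ⊢ (s, a, UUU$) ⊢ (r, ε, UU$)
All input consumed and state r ∈ F.

Accept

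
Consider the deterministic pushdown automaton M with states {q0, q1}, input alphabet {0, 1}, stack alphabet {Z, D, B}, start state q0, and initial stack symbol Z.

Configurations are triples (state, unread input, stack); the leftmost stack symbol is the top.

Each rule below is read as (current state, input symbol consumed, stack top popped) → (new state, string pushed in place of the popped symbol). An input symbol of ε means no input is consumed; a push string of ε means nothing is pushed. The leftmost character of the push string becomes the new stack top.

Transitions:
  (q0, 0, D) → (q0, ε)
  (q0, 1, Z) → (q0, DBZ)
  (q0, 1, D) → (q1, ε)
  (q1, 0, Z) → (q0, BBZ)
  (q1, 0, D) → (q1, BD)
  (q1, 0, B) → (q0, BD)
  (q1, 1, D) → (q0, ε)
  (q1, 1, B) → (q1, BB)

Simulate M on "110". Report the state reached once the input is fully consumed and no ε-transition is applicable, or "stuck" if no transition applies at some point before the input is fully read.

(q0, 110, Z) ⊢ (q0, 10, DBZ) ⊢ (q1, 0, BZ) ⊢ (q0, ε, BDZ)
All input consumed; M is in state q0.

q0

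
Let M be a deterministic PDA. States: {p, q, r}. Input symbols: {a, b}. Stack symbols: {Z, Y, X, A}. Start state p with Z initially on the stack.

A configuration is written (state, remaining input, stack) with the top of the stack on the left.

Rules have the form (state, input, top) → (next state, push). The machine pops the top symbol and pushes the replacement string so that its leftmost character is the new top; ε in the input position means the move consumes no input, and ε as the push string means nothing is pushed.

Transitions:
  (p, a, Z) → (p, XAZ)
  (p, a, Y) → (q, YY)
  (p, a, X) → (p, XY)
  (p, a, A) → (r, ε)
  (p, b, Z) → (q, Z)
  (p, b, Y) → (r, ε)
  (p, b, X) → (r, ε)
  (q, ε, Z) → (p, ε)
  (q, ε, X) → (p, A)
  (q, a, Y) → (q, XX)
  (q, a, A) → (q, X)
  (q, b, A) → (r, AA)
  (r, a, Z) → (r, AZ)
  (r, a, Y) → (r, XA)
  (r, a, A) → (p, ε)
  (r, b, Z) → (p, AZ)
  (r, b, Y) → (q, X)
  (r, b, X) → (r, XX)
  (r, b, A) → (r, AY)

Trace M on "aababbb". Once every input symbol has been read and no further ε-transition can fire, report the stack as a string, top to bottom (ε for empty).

(p, aababbb, Z) ⊢ (p, ababbb, XAZ) ⊢ (p, babbb, XYAZ) ⊢ (r, abbb, YAZ) ⊢ (r, bbb, XAAZ) ⊢ (r, bb, XXAAZ) ⊢ (r, b, XXXAAZ) ⊢ (r, ε, XXXXAAZ)
All input consumed in state r with stack XXXXAAZ.

XXXXAAZ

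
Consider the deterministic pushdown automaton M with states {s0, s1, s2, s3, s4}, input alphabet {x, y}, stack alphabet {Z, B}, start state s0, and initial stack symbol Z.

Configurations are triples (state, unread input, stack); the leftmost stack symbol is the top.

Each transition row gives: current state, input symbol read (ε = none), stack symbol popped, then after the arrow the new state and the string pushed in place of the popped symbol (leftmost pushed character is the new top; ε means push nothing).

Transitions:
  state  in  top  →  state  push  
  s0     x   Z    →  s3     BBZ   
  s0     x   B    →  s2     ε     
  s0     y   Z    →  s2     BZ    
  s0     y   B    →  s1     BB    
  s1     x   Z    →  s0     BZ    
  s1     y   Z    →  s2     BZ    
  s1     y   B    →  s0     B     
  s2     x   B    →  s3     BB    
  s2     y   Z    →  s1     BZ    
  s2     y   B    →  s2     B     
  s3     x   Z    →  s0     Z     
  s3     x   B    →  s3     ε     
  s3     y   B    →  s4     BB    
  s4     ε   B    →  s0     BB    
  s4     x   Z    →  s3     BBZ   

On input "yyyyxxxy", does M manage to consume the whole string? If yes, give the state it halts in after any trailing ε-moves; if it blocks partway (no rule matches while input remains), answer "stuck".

(s0, yyyyxxxy, Z)
  read y, top Z: go to s2, push BZ → (s2, yyyxxxy, BZ)
  read y, top B: go to s2, push B → (s2, yyxxxy, BZ)
  read y, top B: go to s2, push B → (s2, yxxxy, BZ)
  read y, top B: go to s2, push B → (s2, xxxy, BZ)
  read x, top B: go to s3, push BB → (s3, xxy, BBZ)
  read x, top B: go to s3, push ε → (s3, xy, BZ)
  read x, top B: go to s3, push ε → (s3, y, Z)
No transition for (s3, y, top Z); M blocks with input y remaining.

stuck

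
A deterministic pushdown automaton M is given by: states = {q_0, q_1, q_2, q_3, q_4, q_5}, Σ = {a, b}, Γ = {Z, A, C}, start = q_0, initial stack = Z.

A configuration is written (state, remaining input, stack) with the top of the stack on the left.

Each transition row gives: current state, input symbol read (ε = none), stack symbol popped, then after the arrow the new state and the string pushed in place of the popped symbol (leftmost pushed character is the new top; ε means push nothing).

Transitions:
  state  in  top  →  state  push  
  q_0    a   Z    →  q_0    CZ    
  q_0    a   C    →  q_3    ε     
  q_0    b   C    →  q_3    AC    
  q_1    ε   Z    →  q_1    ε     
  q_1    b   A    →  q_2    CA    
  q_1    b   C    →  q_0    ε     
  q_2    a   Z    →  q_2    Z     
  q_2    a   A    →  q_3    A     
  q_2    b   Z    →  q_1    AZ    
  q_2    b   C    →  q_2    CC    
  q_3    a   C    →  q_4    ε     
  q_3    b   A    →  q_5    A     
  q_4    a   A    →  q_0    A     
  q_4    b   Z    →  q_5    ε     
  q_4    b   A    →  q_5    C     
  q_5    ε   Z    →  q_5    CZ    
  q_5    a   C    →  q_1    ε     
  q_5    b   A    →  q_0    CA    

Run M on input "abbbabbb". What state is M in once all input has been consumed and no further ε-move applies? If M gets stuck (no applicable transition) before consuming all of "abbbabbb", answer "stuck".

q_3

(q_0, abbbabbb, Z)
  read a, top Z: go to q_0, push CZ → (q_0, bbbabbb, CZ)
  read b, top C: go to q_3, push AC → (q_3, bbabbb, ACZ)
  read b, top A: go to q_5, push A → (q_5, babbb, ACZ)
  read b, top A: go to q_0, push CA → (q_0, abbb, CACZ)
  read a, top C: go to q_3, push ε → (q_3, bbb, ACZ)
  read b, top A: go to q_5, push A → (q_5, bb, ACZ)
  read b, top A: go to q_0, push CA → (q_0, b, CACZ)
  read b, top C: go to q_3, push AC → (q_3, ε, ACACZ)
All input consumed; M is in state q_3.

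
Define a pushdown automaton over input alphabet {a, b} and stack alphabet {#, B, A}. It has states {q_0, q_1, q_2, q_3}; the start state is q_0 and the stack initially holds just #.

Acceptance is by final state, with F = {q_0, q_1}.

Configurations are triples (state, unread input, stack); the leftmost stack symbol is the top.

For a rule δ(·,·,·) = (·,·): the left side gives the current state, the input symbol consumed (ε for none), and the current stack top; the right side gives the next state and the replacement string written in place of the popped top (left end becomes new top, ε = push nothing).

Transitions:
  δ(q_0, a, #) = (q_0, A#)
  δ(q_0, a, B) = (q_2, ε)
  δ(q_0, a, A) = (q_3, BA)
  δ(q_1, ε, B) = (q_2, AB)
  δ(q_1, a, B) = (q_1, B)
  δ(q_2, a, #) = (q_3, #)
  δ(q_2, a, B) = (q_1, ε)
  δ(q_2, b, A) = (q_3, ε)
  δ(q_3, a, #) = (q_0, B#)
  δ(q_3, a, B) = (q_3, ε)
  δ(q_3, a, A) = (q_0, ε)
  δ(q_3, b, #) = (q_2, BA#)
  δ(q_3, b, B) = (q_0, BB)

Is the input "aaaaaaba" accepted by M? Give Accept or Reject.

Reject

No computation consumes all input and reaches a final state.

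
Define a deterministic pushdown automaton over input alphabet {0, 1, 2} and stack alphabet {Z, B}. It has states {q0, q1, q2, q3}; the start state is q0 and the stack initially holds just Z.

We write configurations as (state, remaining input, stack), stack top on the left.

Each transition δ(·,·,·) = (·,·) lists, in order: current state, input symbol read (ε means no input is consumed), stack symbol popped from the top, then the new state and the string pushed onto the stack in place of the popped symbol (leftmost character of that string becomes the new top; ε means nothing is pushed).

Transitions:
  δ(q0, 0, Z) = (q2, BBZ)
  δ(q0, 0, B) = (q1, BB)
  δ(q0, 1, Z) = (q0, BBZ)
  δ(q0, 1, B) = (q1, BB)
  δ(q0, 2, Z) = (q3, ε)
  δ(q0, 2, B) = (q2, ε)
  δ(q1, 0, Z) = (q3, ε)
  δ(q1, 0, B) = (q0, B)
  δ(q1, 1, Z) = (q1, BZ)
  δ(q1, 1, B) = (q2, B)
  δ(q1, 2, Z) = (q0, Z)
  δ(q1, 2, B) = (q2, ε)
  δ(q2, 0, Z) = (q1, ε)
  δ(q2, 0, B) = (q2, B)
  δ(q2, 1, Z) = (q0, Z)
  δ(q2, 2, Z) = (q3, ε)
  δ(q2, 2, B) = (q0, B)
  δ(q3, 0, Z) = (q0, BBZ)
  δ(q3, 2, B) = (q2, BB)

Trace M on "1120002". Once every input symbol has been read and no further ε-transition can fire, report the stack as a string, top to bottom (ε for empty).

(q0, 1120002, Z) ⊢ (q0, 120002, BBZ) ⊢ (q1, 20002, BBBZ) ⊢ (q2, 0002, BBZ) ⊢ (q2, 002, BBZ) ⊢ (q2, 02, BBZ) ⊢ (q2, 2, BBZ) ⊢ (q0, ε, BBZ)
All input consumed in state q0 with stack BBZ.

BBZ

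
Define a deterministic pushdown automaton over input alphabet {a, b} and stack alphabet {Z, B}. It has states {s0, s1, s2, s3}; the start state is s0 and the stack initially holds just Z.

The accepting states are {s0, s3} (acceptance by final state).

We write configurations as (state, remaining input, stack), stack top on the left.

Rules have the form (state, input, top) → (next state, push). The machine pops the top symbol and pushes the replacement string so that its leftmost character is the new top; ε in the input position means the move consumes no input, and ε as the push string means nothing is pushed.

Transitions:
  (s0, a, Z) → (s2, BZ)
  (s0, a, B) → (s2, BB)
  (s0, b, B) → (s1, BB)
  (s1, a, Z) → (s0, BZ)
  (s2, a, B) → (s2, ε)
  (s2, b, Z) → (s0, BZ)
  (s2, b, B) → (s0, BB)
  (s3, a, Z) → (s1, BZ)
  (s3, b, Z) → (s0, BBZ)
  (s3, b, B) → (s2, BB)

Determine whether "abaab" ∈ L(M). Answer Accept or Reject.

(s0, abaab, Z)
  read a, top Z: go to s2, push BZ → (s2, baab, BZ)
  read b, top B: go to s0, push BB → (s0, aab, BBZ)
  read a, top B: go to s2, push BB → (s2, ab, BBBZ)
  read a, top B: go to s2, push ε → (s2, b, BBZ)
  read b, top B: go to s0, push BB → (s0, ε, BBBZ)
All input consumed; state s0 ∈ F.

Accept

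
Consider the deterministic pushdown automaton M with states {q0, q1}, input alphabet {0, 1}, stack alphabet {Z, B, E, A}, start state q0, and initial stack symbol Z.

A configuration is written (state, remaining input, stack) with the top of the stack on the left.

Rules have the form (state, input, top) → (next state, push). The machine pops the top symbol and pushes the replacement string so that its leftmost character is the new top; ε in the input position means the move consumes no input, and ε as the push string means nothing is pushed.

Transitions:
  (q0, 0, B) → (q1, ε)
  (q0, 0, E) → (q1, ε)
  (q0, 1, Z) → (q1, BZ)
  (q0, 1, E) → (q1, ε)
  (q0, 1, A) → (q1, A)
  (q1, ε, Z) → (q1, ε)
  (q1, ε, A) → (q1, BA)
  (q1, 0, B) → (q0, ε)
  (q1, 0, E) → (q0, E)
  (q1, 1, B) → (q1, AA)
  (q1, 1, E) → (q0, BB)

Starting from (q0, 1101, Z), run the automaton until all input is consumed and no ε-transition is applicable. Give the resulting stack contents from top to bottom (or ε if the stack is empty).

BAAZ

(q0, 1101, Z) ⊢ (q1, 101, BZ) ⊢ (q1, 01, AAZ) ⊢ (q1, 01, BAAZ) ⊢ (q0, 1, AAZ) ⊢ (q1, ε, AAZ) ⊢ (q1, ε, BAAZ)
All input consumed in state q1 with stack BAAZ.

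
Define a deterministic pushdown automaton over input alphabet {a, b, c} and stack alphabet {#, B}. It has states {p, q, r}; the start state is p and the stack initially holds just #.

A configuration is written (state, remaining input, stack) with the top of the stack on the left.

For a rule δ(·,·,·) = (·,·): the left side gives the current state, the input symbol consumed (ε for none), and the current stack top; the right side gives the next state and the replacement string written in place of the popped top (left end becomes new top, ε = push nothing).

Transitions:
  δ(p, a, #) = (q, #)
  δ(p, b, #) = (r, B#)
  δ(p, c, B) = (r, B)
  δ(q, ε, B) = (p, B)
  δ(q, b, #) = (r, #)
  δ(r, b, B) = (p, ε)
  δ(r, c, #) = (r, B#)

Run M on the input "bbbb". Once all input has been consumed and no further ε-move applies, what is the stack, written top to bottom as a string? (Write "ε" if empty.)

#

(p, bbbb, #) ⊢ (r, bbb, B#) ⊢ (p, bb, #) ⊢ (r, b, B#) ⊢ (p, ε, #)
All input consumed in state p with stack #.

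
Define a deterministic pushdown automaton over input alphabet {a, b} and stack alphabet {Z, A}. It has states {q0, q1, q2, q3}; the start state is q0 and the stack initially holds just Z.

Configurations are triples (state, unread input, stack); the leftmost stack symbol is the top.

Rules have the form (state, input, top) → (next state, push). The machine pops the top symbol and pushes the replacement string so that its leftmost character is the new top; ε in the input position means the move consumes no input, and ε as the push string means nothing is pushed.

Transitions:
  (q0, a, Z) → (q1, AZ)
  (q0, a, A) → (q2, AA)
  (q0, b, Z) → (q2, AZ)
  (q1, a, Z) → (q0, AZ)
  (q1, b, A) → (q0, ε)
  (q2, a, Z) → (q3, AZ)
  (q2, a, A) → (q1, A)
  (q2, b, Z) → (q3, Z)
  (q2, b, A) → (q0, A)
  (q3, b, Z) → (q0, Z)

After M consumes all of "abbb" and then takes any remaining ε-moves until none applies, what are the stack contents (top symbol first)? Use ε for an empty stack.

AZ

(q0, abbb, Z) ⊢ (q1, bbb, AZ) ⊢ (q0, bb, Z) ⊢ (q2, b, AZ) ⊢ (q0, ε, AZ)
All input consumed in state q0 with stack AZ.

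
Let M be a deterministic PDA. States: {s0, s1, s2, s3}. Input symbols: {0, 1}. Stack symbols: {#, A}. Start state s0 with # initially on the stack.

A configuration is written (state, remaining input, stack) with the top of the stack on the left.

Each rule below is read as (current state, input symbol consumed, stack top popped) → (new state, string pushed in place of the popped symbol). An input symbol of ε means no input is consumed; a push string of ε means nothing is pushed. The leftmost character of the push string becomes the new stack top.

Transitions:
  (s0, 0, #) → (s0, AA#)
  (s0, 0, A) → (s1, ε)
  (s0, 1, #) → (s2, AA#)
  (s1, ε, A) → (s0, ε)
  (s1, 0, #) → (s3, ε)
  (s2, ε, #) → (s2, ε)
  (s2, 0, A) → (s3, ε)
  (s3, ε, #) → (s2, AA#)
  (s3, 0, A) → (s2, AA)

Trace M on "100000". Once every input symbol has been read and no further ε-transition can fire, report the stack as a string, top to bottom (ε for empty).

A#

(s0, 100000, #) ⊢ (s2, 00000, AA#) ⊢ (s3, 0000, A#) ⊢ (s2, 000, AA#) ⊢ (s3, 00, A#) ⊢ (s2, 0, AA#) ⊢ (s3, ε, A#)
All input consumed in state s3 with stack A#.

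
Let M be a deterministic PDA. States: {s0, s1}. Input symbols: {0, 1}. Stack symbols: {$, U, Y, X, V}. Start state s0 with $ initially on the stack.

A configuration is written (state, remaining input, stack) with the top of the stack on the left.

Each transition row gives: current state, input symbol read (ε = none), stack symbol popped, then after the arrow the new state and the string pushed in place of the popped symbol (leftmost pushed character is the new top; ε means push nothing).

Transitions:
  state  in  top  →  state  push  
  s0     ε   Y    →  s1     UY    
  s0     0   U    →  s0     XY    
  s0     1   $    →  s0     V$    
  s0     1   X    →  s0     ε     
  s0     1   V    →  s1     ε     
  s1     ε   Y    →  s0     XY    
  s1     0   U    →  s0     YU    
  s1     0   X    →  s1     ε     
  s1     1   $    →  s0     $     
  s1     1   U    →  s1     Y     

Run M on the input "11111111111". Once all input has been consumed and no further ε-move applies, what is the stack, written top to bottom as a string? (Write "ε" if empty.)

$

(s0, 11111111111, $)
  read 1, top $: go to s0, push V$ → (s0, 1111111111, V$)
  read 1, top V: go to s1, push ε → (s1, 111111111, $)
  read 1, top $: go to s0, push $ → (s0, 11111111, $)
  read 1, top $: go to s0, push V$ → (s0, 1111111, V$)
  read 1, top V: go to s1, push ε → (s1, 111111, $)
  read 1, top $: go to s0, push $ → (s0, 11111, $)
  read 1, top $: go to s0, push V$ → (s0, 1111, V$)
  read 1, top V: go to s1, push ε → (s1, 111, $)
  read 1, top $: go to s0, push $ → (s0, 11, $)
  read 1, top $: go to s0, push V$ → (s0, 1, V$)
  read 1, top V: go to s1, push ε → (s1, ε, $)
All input consumed in state s1 with stack $.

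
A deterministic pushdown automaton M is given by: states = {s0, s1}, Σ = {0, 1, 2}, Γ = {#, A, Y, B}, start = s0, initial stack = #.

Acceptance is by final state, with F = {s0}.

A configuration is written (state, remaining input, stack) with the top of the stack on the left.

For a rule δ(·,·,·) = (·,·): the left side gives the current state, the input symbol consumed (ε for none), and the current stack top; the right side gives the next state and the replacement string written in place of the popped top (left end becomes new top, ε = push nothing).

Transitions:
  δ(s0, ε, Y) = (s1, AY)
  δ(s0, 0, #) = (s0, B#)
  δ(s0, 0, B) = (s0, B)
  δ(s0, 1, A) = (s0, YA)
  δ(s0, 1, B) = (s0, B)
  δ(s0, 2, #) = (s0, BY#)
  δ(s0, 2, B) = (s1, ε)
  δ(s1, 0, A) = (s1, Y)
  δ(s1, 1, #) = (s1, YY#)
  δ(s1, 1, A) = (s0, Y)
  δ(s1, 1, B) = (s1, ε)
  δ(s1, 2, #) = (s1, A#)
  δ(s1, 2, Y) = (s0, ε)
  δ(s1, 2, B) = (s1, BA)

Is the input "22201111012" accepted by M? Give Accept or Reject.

Reject

(s0, 22201111012, #) ⊢ (s0, 2201111012, BY#) ⊢ (s1, 201111012, Y#) ⊢ (s0, 01111012, #) ⊢ (s0, 1111012, B#) ⊢ (s0, 111012, B#) ⊢ (s0, 11012, B#) ⊢ (s0, 1012, B#) ⊢ (s0, 012, B#) ⊢ (s0, 12, B#) ⊢ (s0, 2, B#) ⊢ (s1, ε, #)
All input consumed; state s1 ∉ F and no further ε-move applies.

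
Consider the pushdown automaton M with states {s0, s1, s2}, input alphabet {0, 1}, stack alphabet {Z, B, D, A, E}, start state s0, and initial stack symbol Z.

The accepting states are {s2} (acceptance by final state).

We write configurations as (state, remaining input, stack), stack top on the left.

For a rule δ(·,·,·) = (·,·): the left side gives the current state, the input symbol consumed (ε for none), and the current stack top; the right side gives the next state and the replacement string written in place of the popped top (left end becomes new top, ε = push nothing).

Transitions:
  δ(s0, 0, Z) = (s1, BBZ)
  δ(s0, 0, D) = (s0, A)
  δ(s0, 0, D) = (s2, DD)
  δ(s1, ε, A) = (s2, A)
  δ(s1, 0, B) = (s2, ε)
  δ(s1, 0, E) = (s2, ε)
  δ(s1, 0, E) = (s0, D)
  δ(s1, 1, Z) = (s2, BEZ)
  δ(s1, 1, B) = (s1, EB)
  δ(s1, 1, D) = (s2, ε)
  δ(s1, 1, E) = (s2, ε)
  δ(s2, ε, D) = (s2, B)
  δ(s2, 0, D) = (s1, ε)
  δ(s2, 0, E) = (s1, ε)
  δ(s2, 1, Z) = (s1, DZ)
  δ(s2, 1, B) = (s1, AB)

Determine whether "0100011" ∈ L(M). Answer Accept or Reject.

One accepting computation: (s0, 0100011, Z) ⊢ (s1, 100011, BBZ) ⊢ (s1, 00011, EBBZ) ⊢ (s0, 0011, DBBZ) ⊢ (s2, 011, DDBBZ) ⊢ (s1, 11, DBBZ) ⊢ (s2, 1, BBZ) ⊢ (s1, ε, ABBZ) ⊢ (s2, ε, ABBZ)
All input consumed and state s2 ∈ F.

Accept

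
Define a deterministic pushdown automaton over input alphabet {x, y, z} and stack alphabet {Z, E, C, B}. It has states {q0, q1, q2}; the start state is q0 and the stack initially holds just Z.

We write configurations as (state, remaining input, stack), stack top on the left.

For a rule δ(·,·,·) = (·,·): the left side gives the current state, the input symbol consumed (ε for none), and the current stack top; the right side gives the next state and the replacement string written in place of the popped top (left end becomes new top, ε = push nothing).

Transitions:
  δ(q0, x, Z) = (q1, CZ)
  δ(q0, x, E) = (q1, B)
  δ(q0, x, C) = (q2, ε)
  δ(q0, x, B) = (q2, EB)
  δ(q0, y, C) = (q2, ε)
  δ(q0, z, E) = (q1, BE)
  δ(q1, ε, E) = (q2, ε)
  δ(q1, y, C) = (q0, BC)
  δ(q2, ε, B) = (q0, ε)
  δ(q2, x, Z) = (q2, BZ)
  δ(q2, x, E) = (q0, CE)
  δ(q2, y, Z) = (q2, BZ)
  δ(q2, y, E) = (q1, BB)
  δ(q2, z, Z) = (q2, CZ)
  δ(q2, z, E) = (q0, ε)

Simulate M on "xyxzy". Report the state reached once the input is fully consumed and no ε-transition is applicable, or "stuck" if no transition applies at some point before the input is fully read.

stuck

(q0, xyxzy, Z) ⊢ (q1, yxzy, CZ) ⊢ (q0, xzy, BCZ) ⊢ (q2, zy, EBCZ) ⊢ (q0, y, BCZ)
No transition for (q0, y, top B); M blocks with input y remaining.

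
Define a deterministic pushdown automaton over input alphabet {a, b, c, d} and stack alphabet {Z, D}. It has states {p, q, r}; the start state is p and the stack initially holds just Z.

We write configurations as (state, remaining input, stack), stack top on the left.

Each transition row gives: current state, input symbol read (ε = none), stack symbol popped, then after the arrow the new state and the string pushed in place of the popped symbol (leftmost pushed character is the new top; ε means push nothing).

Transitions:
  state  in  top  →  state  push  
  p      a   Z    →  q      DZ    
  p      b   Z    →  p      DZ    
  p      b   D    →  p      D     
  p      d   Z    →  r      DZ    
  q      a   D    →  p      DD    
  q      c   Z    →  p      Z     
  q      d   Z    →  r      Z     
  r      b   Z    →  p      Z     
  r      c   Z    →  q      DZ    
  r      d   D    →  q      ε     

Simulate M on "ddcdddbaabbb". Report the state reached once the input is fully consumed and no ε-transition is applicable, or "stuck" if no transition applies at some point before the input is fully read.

p

(p, ddcdddbaabbb, Z)
  read d, top Z: go to r, push DZ → (r, dcdddbaabbb, DZ)
  read d, top D: go to q, push ε → (q, cdddbaabbb, Z)
  read c, top Z: go to p, push Z → (p, dddbaabbb, Z)
  read d, top Z: go to r, push DZ → (r, ddbaabbb, DZ)
  read d, top D: go to q, push ε → (q, dbaabbb, Z)
  read d, top Z: go to r, push Z → (r, baabbb, Z)
  read b, top Z: go to p, push Z → (p, aabbb, Z)
  read a, top Z: go to q, push DZ → (q, abbb, DZ)
  read a, top D: go to p, push DD → (p, bbb, DDZ)
  read b, top D: go to p, push D → (p, bb, DDZ)
  read b, top D: go to p, push D → (p, b, DDZ)
  read b, top D: go to p, push D → (p, ε, DDZ)
All input consumed; M is in state p.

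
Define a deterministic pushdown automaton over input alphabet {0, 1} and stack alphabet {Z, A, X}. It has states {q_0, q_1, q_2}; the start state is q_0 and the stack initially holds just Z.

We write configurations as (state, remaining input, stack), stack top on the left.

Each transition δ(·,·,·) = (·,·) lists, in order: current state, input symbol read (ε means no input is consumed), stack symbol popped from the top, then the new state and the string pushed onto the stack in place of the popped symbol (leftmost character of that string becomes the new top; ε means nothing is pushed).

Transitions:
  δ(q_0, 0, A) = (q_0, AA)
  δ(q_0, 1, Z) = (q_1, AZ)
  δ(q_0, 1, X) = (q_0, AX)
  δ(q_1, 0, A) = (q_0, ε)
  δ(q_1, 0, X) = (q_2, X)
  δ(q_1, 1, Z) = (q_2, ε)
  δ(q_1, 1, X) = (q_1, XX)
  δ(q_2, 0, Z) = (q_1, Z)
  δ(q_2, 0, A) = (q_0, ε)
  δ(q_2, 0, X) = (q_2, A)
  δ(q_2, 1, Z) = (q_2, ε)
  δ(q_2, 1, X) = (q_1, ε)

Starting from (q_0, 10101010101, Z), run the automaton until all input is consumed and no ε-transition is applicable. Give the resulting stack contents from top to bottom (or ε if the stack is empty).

(q_0, 10101010101, Z)
  read 1, top Z: go to q_1, push AZ → (q_1, 0101010101, AZ)
  read 0, top A: go to q_0, push ε → (q_0, 101010101, Z)
  read 1, top Z: go to q_1, push AZ → (q_1, 01010101, AZ)
  read 0, top A: go to q_0, push ε → (q_0, 1010101, Z)
  read 1, top Z: go to q_1, push AZ → (q_1, 010101, AZ)
  read 0, top A: go to q_0, push ε → (q_0, 10101, Z)
  read 1, top Z: go to q_1, push AZ → (q_1, 0101, AZ)
  read 0, top A: go to q_0, push ε → (q_0, 101, Z)
  read 1, top Z: go to q_1, push AZ → (q_1, 01, AZ)
  read 0, top A: go to q_0, push ε → (q_0, 1, Z)
  read 1, top Z: go to q_1, push AZ → (q_1, ε, AZ)
All input consumed in state q_1 with stack AZ.

AZ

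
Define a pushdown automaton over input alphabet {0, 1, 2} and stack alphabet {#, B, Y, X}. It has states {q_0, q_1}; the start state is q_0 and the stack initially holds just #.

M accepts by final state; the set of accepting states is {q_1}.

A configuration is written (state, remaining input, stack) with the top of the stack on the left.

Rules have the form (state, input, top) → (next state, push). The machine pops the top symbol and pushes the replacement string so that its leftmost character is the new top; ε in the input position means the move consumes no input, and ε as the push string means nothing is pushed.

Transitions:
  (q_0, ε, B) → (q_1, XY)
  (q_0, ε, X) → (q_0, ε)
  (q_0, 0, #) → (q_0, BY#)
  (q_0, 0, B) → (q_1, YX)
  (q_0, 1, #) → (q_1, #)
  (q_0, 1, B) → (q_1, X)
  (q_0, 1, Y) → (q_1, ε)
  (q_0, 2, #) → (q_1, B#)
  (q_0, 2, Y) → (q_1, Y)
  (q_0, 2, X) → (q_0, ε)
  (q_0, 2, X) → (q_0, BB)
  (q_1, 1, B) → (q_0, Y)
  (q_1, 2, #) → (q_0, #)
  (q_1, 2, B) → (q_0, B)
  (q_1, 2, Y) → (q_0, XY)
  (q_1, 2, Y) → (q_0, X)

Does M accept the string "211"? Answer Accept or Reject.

Accept

One accepting computation: (q_0, 211, #) ⊢ (q_1, 11, B#) ⊢ (q_0, 1, Y#) ⊢ (q_1, ε, #)
All input consumed and state q_1 ∈ F.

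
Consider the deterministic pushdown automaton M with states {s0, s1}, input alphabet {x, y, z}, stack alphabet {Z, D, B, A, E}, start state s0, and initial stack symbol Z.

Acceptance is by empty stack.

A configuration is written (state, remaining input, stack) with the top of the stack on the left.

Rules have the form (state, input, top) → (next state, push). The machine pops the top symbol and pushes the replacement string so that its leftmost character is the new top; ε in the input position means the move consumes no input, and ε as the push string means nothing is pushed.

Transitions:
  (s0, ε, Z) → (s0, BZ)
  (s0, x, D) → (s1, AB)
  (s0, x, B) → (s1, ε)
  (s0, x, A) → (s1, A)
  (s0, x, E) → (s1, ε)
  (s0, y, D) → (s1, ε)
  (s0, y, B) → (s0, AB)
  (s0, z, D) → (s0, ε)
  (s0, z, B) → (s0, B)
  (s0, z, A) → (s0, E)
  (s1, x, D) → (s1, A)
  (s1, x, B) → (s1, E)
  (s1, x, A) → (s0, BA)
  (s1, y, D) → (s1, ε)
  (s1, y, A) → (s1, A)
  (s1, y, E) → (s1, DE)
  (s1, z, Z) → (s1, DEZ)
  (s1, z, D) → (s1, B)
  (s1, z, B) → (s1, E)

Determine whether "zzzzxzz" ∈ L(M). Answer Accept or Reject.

(s0, zzzzxzz, Z)
  ε-move, top Z: go to s0, push BZ → (s0, zzzzxzz, BZ)
  read z, top B: go to s0, push B → (s0, zzzxzz, BZ)
  read z, top B: go to s0, push B → (s0, zzxzz, BZ)
  read z, top B: go to s0, push B → (s0, zxzz, BZ)
  read z, top B: go to s0, push B → (s0, xzz, BZ)
  read x, top B: go to s1, push ε → (s1, zz, Z)
  read z, top Z: go to s1, push DEZ → (s1, z, DEZ)
  read z, top D: go to s1, push B → (s1, ε, BEZ)
All input consumed; stack is BEZ, not empty, and no further ε-move applies.

Reject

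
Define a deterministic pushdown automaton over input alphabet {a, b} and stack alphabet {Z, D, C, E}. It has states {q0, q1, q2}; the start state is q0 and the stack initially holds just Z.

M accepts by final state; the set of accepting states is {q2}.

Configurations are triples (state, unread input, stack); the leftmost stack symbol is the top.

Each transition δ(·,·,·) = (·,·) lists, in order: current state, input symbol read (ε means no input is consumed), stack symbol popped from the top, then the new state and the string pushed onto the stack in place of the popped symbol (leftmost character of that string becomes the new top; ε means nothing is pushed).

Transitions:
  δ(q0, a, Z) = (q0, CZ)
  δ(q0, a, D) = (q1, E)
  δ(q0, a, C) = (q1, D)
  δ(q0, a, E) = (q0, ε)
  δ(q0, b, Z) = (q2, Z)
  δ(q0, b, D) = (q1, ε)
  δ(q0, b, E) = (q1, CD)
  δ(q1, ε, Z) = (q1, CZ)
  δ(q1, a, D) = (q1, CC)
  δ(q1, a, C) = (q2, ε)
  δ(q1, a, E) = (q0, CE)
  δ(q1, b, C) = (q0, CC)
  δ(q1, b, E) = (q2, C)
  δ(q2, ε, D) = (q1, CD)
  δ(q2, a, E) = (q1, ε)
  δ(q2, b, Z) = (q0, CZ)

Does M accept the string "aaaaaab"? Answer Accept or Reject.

Reject

(q0, aaaaaab, Z) ⊢ (q0, aaaaab, CZ) ⊢ (q1, aaaab, DZ) ⊢ (q1, aaab, CCZ) ⊢ (q2, aab, CZ)
No transition applies at (q2, aab, CZ); input not fully consumed.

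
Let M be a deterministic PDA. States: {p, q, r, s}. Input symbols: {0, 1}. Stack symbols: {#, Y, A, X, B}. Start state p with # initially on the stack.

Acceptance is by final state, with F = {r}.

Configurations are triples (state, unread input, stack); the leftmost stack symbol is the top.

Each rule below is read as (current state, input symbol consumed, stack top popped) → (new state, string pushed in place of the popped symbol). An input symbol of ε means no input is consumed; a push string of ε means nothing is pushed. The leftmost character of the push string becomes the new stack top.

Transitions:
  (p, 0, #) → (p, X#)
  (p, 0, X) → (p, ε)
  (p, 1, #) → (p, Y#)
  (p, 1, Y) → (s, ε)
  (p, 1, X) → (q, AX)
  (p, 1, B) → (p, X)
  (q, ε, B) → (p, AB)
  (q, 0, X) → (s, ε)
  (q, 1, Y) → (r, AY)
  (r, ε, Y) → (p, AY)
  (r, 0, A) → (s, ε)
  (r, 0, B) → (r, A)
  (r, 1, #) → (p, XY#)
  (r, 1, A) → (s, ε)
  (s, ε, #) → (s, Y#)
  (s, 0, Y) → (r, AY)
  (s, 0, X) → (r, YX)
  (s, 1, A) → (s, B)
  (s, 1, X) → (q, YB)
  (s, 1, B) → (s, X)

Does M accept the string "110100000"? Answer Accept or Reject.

Accept

(p, 110100000, #) ⊢ (p, 10100000, Y#) ⊢ (s, 0100000, #) ⊢ (s, 0100000, Y#) ⊢ (r, 100000, AY#) ⊢ (s, 00000, Y#) ⊢ (r, 0000, AY#) ⊢ (s, 000, Y#) ⊢ (r, 00, AY#) ⊢ (s, 0, Y#) ⊢ (r, ε, AY#)
All input consumed; state r ∈ F.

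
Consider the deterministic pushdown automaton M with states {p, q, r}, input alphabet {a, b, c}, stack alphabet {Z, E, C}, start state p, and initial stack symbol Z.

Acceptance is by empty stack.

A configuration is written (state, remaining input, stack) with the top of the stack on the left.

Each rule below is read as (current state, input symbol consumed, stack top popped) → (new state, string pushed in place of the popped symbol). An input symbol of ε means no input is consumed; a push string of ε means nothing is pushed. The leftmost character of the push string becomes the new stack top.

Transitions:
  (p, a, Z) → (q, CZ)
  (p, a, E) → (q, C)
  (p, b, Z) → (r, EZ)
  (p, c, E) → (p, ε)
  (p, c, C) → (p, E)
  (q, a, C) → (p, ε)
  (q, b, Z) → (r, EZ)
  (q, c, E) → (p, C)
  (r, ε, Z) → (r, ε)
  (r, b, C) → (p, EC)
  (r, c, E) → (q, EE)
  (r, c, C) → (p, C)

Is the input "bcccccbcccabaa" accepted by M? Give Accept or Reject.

(p, bcccccbcccabaa, Z) ⊢ (r, cccccbcccabaa, EZ) ⊢ (q, ccccbcccabaa, EEZ) ⊢ (p, cccbcccabaa, CEZ) ⊢ (p, ccbcccabaa, EEZ) ⊢ (p, cbcccabaa, EZ) ⊢ (p, bcccabaa, Z) ⊢ (r, cccabaa, EZ) ⊢ (q, ccabaa, EEZ) ⊢ (p, cabaa, CEZ) ⊢ (p, abaa, EEZ) ⊢ (q, baa, CEZ)
No transition applies at (q, baa, CEZ); input not fully consumed.

Reject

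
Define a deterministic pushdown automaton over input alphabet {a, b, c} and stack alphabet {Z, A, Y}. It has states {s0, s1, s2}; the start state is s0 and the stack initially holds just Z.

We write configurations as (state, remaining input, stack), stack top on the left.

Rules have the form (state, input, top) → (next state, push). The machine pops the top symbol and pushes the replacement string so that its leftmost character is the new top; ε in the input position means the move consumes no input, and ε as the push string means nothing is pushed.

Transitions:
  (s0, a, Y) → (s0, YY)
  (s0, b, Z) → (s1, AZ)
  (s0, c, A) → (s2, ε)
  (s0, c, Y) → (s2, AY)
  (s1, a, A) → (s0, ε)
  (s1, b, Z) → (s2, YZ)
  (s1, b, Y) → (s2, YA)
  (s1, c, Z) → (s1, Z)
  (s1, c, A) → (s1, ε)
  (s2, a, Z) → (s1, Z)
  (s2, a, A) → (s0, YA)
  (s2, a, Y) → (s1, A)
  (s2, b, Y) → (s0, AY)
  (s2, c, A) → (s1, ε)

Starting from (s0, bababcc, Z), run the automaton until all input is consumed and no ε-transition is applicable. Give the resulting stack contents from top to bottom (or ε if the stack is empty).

Z

(s0, bababcc, Z)
  read b, top Z: go to s1, push AZ → (s1, ababcc, AZ)
  read a, top A: go to s0, push ε → (s0, babcc, Z)
  read b, top Z: go to s1, push AZ → (s1, abcc, AZ)
  read a, top A: go to s0, push ε → (s0, bcc, Z)
  read b, top Z: go to s1, push AZ → (s1, cc, AZ)
  read c, top A: go to s1, push ε → (s1, c, Z)
  read c, top Z: go to s1, push Z → (s1, ε, Z)
All input consumed in state s1 with stack Z.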